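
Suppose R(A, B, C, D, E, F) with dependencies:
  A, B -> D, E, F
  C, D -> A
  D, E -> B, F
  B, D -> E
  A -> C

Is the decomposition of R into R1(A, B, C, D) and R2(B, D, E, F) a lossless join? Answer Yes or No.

Yes

The shared attributes are {B, D} and {B, D}⁺ = {B, D, E, F}.
R2 is contained in that closure, so R1 ∩ R2 -> R2 holds and the join is lossless.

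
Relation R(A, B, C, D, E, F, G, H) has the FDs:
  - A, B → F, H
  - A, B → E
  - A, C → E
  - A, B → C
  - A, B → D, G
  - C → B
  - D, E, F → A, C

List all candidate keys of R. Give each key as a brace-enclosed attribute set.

{A, B} is a candidate key since {A, B}⁺ = {A, B, C, D, E, F, G, H} covers every attribute.
{A, C} is a candidate key since {A, C}⁺ = {A, B, C, D, E, F, G, H} covers every attribute.
{D, E, F} is a candidate key since {D, E, F}⁺ = {A, B, C, D, E, F, G, H} covers every attribute.
Any other superkey properly contains one of these, so there are no further candidate keys.

{A, B}, {A, C}, {D, E, F}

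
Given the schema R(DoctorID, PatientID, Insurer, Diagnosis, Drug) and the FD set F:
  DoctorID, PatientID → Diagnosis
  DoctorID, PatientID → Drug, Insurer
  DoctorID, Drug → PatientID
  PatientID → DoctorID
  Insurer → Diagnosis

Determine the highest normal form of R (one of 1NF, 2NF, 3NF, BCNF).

Candidate keys: {DoctorID, Drug}, {PatientID}. Prime attributes: {DoctorID, Drug, PatientID}.
Insurer → Diagnosis breaks BCNF: {Insurer}⁺ = {Diagnosis, Insurer}, so {Insurer} is not a superkey.
Insurer → Diagnosis has non-prime {Diagnosis} on the right and a non-superkey on the left, so 3NF fails.
Checking every proper subset of each key, none determines a non-prime attribute — 2NF is satisfied.

2NF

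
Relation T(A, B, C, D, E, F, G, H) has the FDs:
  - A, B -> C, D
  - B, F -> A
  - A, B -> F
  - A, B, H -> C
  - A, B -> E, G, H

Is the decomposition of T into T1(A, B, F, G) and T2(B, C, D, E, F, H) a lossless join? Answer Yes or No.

Yes

T1 ∩ T2 = {B, F}; its closure under F is {A, B, C, D, E, F, G, H}.
This includes all of T1, so the common attributes are a superkey of T1 — the join is lossless.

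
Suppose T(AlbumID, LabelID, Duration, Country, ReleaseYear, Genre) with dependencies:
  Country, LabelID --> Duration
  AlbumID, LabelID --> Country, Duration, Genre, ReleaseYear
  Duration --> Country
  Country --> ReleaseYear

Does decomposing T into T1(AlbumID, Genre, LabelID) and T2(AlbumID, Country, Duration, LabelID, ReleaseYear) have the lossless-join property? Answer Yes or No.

T1 ∩ T2 = {AlbumID, LabelID}; its closure under F is {AlbumID, Country, Duration, Genre, LabelID, ReleaseYear}.
Since T1 ⊆ {AlbumID, Country, Duration, Genre, LabelID, ReleaseYear}, the intersection is a superkey of T1; the decomposition is lossless.

Yes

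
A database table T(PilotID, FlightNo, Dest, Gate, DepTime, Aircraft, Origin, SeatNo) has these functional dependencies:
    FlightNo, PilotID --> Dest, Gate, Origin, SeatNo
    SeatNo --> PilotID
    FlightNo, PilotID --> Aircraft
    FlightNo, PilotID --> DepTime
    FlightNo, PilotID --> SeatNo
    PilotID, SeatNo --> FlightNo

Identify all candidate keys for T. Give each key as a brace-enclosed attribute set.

{SeatNo} is a candidate key since {SeatNo}⁺ = {Aircraft, DepTime, Dest, FlightNo, Gate, Origin, PilotID, SeatNo} covers every attribute.
{FlightNo, PilotID} is a candidate key since {FlightNo, PilotID}⁺ = {Aircraft, DepTime, Dest, FlightNo, Gate, Origin, PilotID, SeatNo} covers every attribute.
These are minimal and exhaustive — every other superkey contains one of them.

{FlightNo, PilotID}, {SeatNo}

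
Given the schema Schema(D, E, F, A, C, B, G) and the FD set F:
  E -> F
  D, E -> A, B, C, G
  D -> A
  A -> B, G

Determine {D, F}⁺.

Start with {D, F}.
D -> A applies; add {A} → now {A, D, F}.
A -> B, G applies; add {B, G} → now {A, B, D, F, G}.
No further FD applies.

{A, B, D, F, G}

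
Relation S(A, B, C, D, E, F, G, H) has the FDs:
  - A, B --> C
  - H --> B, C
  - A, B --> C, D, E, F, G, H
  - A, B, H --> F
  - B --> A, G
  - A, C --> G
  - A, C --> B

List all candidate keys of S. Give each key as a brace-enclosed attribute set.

Closure of {B} is {A, B, C, D, E, F, G, H}, the whole schema; {B} is a candidate key.
Closure of {H} is {A, B, C, D, E, F, G, H}, the whole schema; {H} is a candidate key.
Closure of {A, C} is {A, B, C, D, E, F, G, H}, the whole schema; {A, C} is a candidate key.
These are minimal and exhaustive — every other superkey contains one of them.

{A, C}, {B}, {H}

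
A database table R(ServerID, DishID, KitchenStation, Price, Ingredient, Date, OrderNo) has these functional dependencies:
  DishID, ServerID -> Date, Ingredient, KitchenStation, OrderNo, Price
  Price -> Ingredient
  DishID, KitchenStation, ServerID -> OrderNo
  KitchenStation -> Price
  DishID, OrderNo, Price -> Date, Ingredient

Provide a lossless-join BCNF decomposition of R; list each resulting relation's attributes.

{Date, DishID, KitchenStation, OrderNo}; {DishID, KitchenStation, OrderNo, ServerID}; {Ingredient, Price}; {KitchenStation, Price}

Candidate key of the original relation: {DishID, ServerID}.
{Date, DishID, Ingredient, KitchenStation, OrderNo, Price, ServerID}: {Price} determines {Ingredient, Price} here but is not a superkey — split on Price -> Ingredient, giving {Ingredient, Price} and {Date, DishID, KitchenStation, OrderNo, Price, ServerID}.
{Ingredient, Price}: every determinant is a superkey — BCNF.
{Date, DishID, KitchenStation, OrderNo, Price, ServerID}: {KitchenStation} determines {KitchenStation, Price} here but is not a superkey — split on KitchenStation -> Price, giving {KitchenStation, Price} and {Date, DishID, KitchenStation, OrderNo, ServerID}.
{KitchenStation, Price}: every determinant is a superkey — BCNF.
{Date, DishID, KitchenStation, OrderNo, ServerID}: {DishID, KitchenStation, OrderNo} determines {Date, DishID, KitchenStation, OrderNo} here but is not a superkey — split on DishID, KitchenStation, OrderNo -> Date, giving {Date, DishID, KitchenStation, OrderNo} and {DishID, KitchenStation, OrderNo, ServerID}.
{Date, DishID, KitchenStation, OrderNo}: every determinant is a superkey — BCNF.
{DishID, KitchenStation, OrderNo, ServerID}: every determinant is a superkey — BCNF.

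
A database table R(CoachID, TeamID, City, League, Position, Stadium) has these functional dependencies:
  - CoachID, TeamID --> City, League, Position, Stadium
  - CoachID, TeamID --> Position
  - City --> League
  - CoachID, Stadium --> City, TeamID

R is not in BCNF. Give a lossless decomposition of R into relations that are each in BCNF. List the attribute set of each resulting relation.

Candidate keys of the original relation: {CoachID, Stadium}, {CoachID, TeamID}.
{City, CoachID, League, Position, Stadium, TeamID}: {City} determines {City, League} here but is not a superkey — split on City --> League, giving {City, League} and {City, CoachID, Position, Stadium, TeamID}.
{City, League} has no BCNF violation.
{City, CoachID, Position, Stadium, TeamID} has no BCNF violation.

{City, CoachID, Position, Stadium, TeamID}; {City, League}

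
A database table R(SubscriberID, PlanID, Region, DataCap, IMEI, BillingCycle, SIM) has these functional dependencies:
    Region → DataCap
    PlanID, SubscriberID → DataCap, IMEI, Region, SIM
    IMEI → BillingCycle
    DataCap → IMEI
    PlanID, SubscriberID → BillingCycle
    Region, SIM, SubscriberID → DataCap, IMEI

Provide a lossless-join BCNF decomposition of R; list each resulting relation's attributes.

Candidate key of the original relation: {PlanID, SubscriberID}.
{BillingCycle, DataCap, IMEI, PlanID, Region, SIM, SubscriberID}: {Region} determines {BillingCycle, DataCap, IMEI, Region} here but is not a superkey — split on Region → BillingCycle, DataCap, IMEI, giving {BillingCycle, DataCap, IMEI, Region} and {PlanID, Region, SIM, SubscriberID}.
{BillingCycle, DataCap, IMEI, Region}: {IMEI} determines {BillingCycle, IMEI} here but is not a superkey — split on IMEI → BillingCycle, giving {BillingCycle, IMEI} and {DataCap, IMEI, Region}.
{BillingCycle, IMEI} is in BCNF.
{DataCap, IMEI, Region}: {DataCap} determines {DataCap, IMEI} here but is not a superkey — split on DataCap → IMEI, giving {DataCap, IMEI} and {DataCap, Region}.
{DataCap, IMEI} is in BCNF.
{DataCap, Region} is in BCNF.
{PlanID, Region, SIM, SubscriberID} is in BCNF.

{BillingCycle, IMEI}; {DataCap, IMEI}; {DataCap, Region}; {PlanID, Region, SIM, SubscriberID}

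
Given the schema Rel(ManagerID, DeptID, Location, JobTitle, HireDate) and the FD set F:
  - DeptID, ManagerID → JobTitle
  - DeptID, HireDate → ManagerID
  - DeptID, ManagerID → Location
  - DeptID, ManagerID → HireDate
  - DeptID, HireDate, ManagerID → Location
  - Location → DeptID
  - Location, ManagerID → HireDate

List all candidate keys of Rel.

{DeptID, HireDate}, {DeptID, ManagerID}, {HireDate, Location}, {Location, ManagerID}

{DeptID, HireDate}⁺ = {DeptID, HireDate, JobTitle, Location, ManagerID}, which is every attribute, so {DeptID, HireDate} is a candidate key.
{DeptID, ManagerID}⁺ = {DeptID, HireDate, JobTitle, Location, ManagerID}, which is every attribute, so {DeptID, ManagerID} is a candidate key.
{HireDate, Location}⁺ = {DeptID, HireDate, JobTitle, Location, ManagerID}, which is every attribute, so {HireDate, Location} is a candidate key.
{Location, ManagerID}⁺ = {DeptID, HireDate, JobTitle, Location, ManagerID}, which is every attribute, so {Location, ManagerID} is a candidate key.
No proper subset of any of these is a key, and no other minimal superkey exists.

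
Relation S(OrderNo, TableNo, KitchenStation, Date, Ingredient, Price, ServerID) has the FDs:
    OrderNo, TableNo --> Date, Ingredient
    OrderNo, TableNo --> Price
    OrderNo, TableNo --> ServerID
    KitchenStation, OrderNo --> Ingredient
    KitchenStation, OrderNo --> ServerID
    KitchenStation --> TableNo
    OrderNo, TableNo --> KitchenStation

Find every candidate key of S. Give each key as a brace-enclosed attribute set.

Attributes never on any right-hand side: {OrderNo} — every candidate key must contain it.
{KitchenStation, OrderNo} is a candidate key since {KitchenStation, OrderNo}⁺ = {Date, Ingredient, KitchenStation, OrderNo, Price, ServerID, TableNo} covers every attribute.
{OrderNo, TableNo} is a candidate key since {OrderNo, TableNo}⁺ = {Date, Ingredient, KitchenStation, OrderNo, Price, ServerID, TableNo} covers every attribute.
Any other superkey properly contains one of these, so there are no further candidate keys.

{KitchenStation, OrderNo}, {OrderNo, TableNo}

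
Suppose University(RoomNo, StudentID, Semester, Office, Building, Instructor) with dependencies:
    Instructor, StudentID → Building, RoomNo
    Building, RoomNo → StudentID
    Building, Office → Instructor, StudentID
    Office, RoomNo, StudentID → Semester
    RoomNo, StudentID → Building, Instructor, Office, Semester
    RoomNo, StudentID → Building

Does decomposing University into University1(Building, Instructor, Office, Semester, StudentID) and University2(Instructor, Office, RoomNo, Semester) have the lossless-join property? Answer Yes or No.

No

The shared attributes are {Instructor, Office, Semester} and {Instructor, Office, Semester}⁺ = {Instructor, Office, Semester}.
University1 ⊄ {Instructor, Office, Semester} and University2 ⊄ {Instructor, Office, Semester}, so the split is lossy.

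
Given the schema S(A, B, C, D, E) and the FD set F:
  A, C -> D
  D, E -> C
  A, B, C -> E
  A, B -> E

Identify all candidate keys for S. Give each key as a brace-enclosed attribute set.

{A, B, C}, {A, B, D}

Attributes never on any right-hand side: {A, B} — every candidate key must contain all of them.
Closure of {A, B, C} is {A, B, C, D, E}, the whole schema; {A, B, C} is a candidate key.
Closure of {A, B, D} is {A, B, C, D, E}, the whole schema; {A, B, D} is a candidate key.
Any other superkey properly contains one of these, so there are no further candidate keys.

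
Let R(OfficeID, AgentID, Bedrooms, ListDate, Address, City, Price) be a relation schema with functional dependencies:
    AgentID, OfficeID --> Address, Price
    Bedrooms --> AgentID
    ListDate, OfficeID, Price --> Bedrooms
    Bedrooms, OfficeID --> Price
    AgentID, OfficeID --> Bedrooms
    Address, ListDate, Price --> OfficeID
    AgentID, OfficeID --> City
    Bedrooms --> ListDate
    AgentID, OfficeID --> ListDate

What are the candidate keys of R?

Closure of {AgentID, OfficeID} is {Address, AgentID, Bedrooms, City, ListDate, OfficeID, Price}, the whole schema; {AgentID, OfficeID} is a candidate key.
Closure of {Bedrooms, OfficeID} is {Address, AgentID, Bedrooms, City, ListDate, OfficeID, Price}, the whole schema; {Bedrooms, OfficeID} is a candidate key.
Closure of {Address, Bedrooms, Price} is {Address, AgentID, Bedrooms, City, ListDate, OfficeID, Price}, the whole schema; {Address, Bedrooms, Price} is a candidate key.
Closure of {Address, ListDate, Price} is {Address, AgentID, Bedrooms, City, ListDate, OfficeID, Price}, the whole schema; {Address, ListDate, Price} is a candidate key.
Closure of {ListDate, OfficeID, Price} is {Address, AgentID, Bedrooms, City, ListDate, OfficeID, Price}, the whole schema; {ListDate, OfficeID, Price} is a candidate key.
No proper subset of any of these is a key, and no other minimal superkey exists.

{Address, Bedrooms, Price}, {Address, ListDate, Price}, {AgentID, OfficeID}, {Bedrooms, OfficeID}, {ListDate, OfficeID, Price}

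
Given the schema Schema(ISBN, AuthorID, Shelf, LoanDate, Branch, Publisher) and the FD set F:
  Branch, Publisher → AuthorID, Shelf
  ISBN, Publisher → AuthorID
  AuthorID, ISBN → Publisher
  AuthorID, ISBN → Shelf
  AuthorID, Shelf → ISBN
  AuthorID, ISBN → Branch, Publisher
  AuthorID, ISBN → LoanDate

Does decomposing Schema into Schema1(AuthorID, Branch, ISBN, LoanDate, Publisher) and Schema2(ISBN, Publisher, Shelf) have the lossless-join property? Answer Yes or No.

Common attributes: {ISBN, Publisher}; their closure is {AuthorID, Branch, ISBN, LoanDate, Publisher, Shelf}.
This includes all of Schema1, so the common attributes are a superkey of Schema1 — the join is lossless.

Yes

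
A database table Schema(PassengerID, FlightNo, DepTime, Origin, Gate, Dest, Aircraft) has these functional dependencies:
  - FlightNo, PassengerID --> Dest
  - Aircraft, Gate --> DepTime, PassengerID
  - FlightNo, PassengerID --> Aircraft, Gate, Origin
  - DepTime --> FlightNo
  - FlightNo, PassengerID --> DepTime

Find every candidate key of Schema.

{Aircraft, Gate}⁺ = {Aircraft, DepTime, Dest, FlightNo, Gate, Origin, PassengerID} — all of the relation — so {Aircraft, Gate} is a candidate key.
{DepTime, PassengerID}⁺ = {Aircraft, DepTime, Dest, FlightNo, Gate, Origin, PassengerID} — all of the relation — so {DepTime, PassengerID} is a candidate key.
{FlightNo, PassengerID}⁺ = {Aircraft, DepTime, Dest, FlightNo, Gate, Origin, PassengerID} — all of the relation — so {FlightNo, PassengerID} is a candidate key.
These are minimal and exhaustive — every other superkey contains one of them.

{Aircraft, Gate}, {DepTime, PassengerID}, {FlightNo, PassengerID}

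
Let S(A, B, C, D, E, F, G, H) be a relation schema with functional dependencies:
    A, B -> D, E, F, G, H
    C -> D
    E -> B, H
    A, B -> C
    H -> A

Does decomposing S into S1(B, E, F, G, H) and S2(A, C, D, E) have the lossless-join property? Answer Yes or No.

The shared attributes are {E} and {E}⁺ = {A, B, C, D, E, F, G, H}.
Since S1 ⊆ {A, B, C, D, E, F, G, H}, the intersection is a superkey of S1; the decomposition is lossless.

Yes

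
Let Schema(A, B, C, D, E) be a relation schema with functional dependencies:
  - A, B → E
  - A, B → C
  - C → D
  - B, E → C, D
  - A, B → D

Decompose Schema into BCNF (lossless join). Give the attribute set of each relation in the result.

Candidate key of the original relation: {A, B}.
{A, B, C, D, E}: {C} determines {C, D} here but is not a superkey — split on C → D, giving {C, D} and {A, B, C, E}.
{C, D}: every determinant is a superkey — BCNF.
{A, B, C, E}: {B, E} determines {B, C, E} here but is not a superkey — split on B, E → C, giving {B, C, E} and {A, B, E}.
{B, C, E}: every determinant is a superkey — BCNF.
{A, B, E}: every determinant is a superkey — BCNF.

{A, B, E}; {B, C, E}; {C, D}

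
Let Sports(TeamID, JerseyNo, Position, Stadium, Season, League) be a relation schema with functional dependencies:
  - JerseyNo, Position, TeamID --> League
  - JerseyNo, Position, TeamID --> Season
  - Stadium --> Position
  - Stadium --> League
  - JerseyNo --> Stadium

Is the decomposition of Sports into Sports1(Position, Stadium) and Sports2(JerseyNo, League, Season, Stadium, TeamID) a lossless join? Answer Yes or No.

Yes

Common attributes: {Stadium}; their closure is {League, Position, Stadium}.
This includes all of Sports1, so the common attributes are a superkey of Sports1 — the join is lossless.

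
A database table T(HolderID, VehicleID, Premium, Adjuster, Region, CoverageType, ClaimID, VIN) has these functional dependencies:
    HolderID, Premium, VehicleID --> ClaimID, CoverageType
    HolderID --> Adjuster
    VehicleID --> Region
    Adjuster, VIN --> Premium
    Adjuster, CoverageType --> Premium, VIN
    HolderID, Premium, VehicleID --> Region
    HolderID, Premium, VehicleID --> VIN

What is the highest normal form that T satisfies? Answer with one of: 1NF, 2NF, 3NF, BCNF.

1NF

Candidate keys: {CoverageType, HolderID, VehicleID}, {HolderID, Premium, VehicleID}, {HolderID, VIN, VehicleID}. Prime attributes: {CoverageType, HolderID, Premium, VIN, VehicleID}.
HolderID --> Adjuster: {HolderID}⁺ = {Adjuster, HolderID}, which is not all of the attributes, so the left side is not a superkey — BCNF is violated.
Because {Adjuster} is non-prime and the left side of HolderID --> Adjuster is not a superkey, the relation is not in 3NF.
Since {HolderID} ⊂ {CoverageType, HolderID, VehicleID} and {HolderID}⁺ ⊇ {Adjuster} with {Adjuster} non-prime, there is a partial dependency; 2NF fails.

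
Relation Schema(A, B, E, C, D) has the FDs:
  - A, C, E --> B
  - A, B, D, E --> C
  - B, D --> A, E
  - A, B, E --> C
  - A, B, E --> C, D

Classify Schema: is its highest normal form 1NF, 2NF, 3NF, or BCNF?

Candidate keys: {A, B, E}, {A, C, E}, {B, D}. Prime attributes: {A, B, C, D, E}.
Every FD has a superkey on the left, so the relation is in BCNF.

BCNF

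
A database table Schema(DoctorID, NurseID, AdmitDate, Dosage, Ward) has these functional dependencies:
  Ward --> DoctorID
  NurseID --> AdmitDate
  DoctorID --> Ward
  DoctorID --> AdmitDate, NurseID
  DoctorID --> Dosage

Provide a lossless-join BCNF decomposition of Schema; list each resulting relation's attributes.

{AdmitDate, NurseID}; {DoctorID, Dosage, NurseID, Ward}

Candidate keys of the original relation: {DoctorID}, {Ward}.
In {AdmitDate, DoctorID, Dosage, NurseID, Ward}, {NurseID} is not a superkey ({NurseID}⁺ restricted to this set is {AdmitDate, NurseID}), so split on NurseID --> AdmitDate into {AdmitDate, NurseID} and {DoctorID, Dosage, NurseID, Ward}.
{AdmitDate, NurseID} has no BCNF violation.
{DoctorID, Dosage, NurseID, Ward} has no BCNF violation.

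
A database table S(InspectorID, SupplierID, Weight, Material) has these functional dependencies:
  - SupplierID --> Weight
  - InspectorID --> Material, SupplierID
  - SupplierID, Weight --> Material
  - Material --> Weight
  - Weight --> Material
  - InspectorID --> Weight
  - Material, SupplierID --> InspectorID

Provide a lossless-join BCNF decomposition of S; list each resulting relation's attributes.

{InspectorID, Material, SupplierID}; {Material, Weight}

Candidate keys of the original relation: {InspectorID}, {SupplierID}.
Within {InspectorID, Material, SupplierID, Weight}: {Material}⁺ ∩ {InspectorID, Material, SupplierID, Weight} = {Material, Weight}, not the whole set, so Material --> Weight violates BCNF; decompose into {Material, Weight} and {InspectorID, Material, SupplierID}.
{Material, Weight} is in BCNF.
{InspectorID, Material, SupplierID} is in BCNF.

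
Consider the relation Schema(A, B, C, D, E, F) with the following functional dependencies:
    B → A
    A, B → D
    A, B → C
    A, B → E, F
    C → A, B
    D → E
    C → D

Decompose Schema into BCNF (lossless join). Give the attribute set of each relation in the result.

Candidate keys of the original relation: {B}, {C}.
{A, B, C, D, E, F}: {D} determines {D, E} here but is not a superkey — split on D → E, giving {D, E} and {A, B, C, D, F}.
{D, E} is in BCNF.
{A, B, C, D, F} is in BCNF.

{A, B, C, D, F}; {D, E}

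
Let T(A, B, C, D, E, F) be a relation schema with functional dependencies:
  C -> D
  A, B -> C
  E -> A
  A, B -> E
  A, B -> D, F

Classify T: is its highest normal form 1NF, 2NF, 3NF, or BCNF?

2NF

Candidate keys: {A, B}, {B, E}. Prime attributes: {A, B, E}.
For C -> D we have {C}⁺ = {C, D}; {C} is not a superkey, so BCNF fails.
C -> D determines the non-prime attribute {D} from a non-superkey — 3NF is violated.
Checking every proper subset of each key, none determines a non-prime attribute — 2NF is satisfied.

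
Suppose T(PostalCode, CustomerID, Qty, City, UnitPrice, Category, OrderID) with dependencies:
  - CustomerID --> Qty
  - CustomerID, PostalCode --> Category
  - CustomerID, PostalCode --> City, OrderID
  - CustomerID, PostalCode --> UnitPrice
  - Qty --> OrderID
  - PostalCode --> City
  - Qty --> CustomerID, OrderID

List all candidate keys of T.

{PostalCode} never appears on the right of any FD, so every key must include it.
{CustomerID, PostalCode} is a candidate key since {CustomerID, PostalCode}⁺ = {Category, City, CustomerID, OrderID, PostalCode, Qty, UnitPrice} covers every attribute.
{PostalCode, Qty} is a candidate key since {PostalCode, Qty}⁺ = {Category, City, CustomerID, OrderID, PostalCode, Qty, UnitPrice} covers every attribute.
No proper subset of any of these is a key, and no other minimal superkey exists.

{CustomerID, PostalCode}, {PostalCode, Qty}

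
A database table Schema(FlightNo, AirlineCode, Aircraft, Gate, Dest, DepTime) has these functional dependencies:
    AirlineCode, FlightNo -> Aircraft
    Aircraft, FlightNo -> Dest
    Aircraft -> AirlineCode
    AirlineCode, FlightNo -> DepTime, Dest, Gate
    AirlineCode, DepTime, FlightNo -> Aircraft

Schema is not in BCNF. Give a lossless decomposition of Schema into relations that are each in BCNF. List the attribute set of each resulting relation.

Candidate keys of the original relation: {Aircraft, FlightNo}, {AirlineCode, FlightNo}.
Within {Aircraft, AirlineCode, DepTime, Dest, FlightNo, Gate}: {Aircraft}⁺ ∩ {Aircraft, AirlineCode, DepTime, Dest, FlightNo, Gate} = {Aircraft, AirlineCode}, not the whole set, so Aircraft -> AirlineCode violates BCNF; decompose into {Aircraft, AirlineCode} and {Aircraft, DepTime, Dest, FlightNo, Gate}.
{Aircraft, AirlineCode}: every determinant is a superkey — BCNF.
{Aircraft, DepTime, Dest, FlightNo, Gate}: every determinant is a superkey — BCNF.

{Aircraft, AirlineCode}; {Aircraft, DepTime, Dest, FlightNo, Gate}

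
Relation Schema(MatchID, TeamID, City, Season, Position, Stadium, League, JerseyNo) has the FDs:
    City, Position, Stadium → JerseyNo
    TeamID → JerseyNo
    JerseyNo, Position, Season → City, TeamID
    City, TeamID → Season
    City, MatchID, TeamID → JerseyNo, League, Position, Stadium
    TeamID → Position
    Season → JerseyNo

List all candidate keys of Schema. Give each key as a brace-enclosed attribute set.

{City, MatchID, TeamID}, {MatchID, Position, Season}, {MatchID, Season, TeamID}

No FD produces {MatchID}, so it must be in every candidate key.
{City, MatchID, TeamID}⁺ = {City, JerseyNo, League, MatchID, Position, Season, Stadium, TeamID} — all of the relation — so {City, MatchID, TeamID} is a candidate key.
{MatchID, Position, Season}⁺ = {City, JerseyNo, League, MatchID, Position, Season, Stadium, TeamID} — all of the relation — so {MatchID, Position, Season} is a candidate key.
{MatchID, Season, TeamID}⁺ = {City, JerseyNo, League, MatchID, Position, Season, Stadium, TeamID} — all of the relation — so {MatchID, Season, TeamID} is a candidate key.
Any other superkey properly contains one of these, so there are no further candidate keys.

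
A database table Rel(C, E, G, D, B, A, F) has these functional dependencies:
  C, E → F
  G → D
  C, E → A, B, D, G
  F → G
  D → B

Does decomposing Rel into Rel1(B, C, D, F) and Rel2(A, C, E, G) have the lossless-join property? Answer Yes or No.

The shared attributes are {C} and {C}⁺ = {C}.
The closure covers neither Rel1 nor Rel2 entirely; the join is not lossless.

No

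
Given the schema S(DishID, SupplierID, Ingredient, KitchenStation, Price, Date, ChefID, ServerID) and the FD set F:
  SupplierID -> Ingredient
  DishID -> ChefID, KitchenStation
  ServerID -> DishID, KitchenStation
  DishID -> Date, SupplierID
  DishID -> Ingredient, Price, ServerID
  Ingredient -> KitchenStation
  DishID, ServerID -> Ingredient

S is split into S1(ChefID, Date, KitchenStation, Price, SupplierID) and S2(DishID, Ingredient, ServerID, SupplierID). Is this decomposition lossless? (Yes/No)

S1 ∩ S2 = {SupplierID}; its closure under F is {Ingredient, KitchenStation, SupplierID}.
S1 ⊄ {Ingredient, KitchenStation, SupplierID} and S2 ⊄ {Ingredient, KitchenStation, SupplierID}, so the split is lossy.

No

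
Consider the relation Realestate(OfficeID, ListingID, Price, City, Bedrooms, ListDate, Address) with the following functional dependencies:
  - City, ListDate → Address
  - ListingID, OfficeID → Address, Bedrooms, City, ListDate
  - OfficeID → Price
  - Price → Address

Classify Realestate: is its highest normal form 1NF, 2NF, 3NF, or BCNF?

Candidate key: {ListingID, OfficeID}. Prime attributes: {ListingID, OfficeID}.
For City, ListDate → Address we have {City, ListDate}⁺ = {Address, City, ListDate}; {City, ListDate} is not a superkey, so BCNF fails.
City, ListDate → Address has non-prime {Address} on the right and a non-superkey on the left, so 3NF fails.
The proper key subset {OfficeID} of {ListingID, OfficeID} determines non-prime {Address, Price}, so the relation is not even in 2NF.

1NF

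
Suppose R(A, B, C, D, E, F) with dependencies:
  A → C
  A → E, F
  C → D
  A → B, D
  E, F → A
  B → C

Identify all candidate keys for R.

{A}⁺ = {A, B, C, D, E, F}, which is every attribute, so {A} is a candidate key.
{E, F}⁺ = {A, B, C, D, E, F}, which is every attribute, so {E, F} is a candidate key.
No proper subset of any of these is a key, and no other minimal superkey exists.

{A}, {E, F}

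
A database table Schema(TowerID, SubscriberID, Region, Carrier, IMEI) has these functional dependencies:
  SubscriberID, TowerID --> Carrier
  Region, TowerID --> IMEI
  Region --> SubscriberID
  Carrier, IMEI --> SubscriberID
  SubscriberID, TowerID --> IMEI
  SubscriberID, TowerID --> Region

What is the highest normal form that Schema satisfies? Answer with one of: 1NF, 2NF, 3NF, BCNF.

Candidate keys: {Carrier, IMEI, TowerID}, {Region, TowerID}, {SubscriberID, TowerID}. Prime attributes: {Carrier, IMEI, Region, SubscriberID, TowerID}.
Region --> SubscriberID breaks BCNF: {Region}⁺ = {Region, SubscriberID}, so {Region} is not a superkey.
Since {SubscriberID} ⊆ prime attributes and every other non-superkey FD also has a prime right side, the schema is in 3NF.

3NF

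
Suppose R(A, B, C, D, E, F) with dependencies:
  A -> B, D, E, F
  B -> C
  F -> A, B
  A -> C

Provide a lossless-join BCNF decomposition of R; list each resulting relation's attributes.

Candidate keys of the original relation: {A}, {F}.
In {A, B, C, D, E, F}, {B} is not a superkey ({B}⁺ restricted to this set is {B, C}), so split on B -> C into {B, C} and {A, B, D, E, F}.
{B, C} is in BCNF.
{A, B, D, E, F} is in BCNF.

{A, B, D, E, F}; {B, C}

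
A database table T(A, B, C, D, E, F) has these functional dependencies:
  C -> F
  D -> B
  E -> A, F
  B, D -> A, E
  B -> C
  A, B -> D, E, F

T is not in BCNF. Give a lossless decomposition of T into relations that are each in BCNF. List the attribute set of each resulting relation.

Candidate keys of the original relation: {A, B}, {B, E}, {D}.
In {A, B, C, D, E, F}, {C} is not a superkey ({C}⁺ restricted to this set is {C, F}), so split on C -> F into {C, F} and {A, B, C, D, E}.
{C, F}: every determinant is a superkey — BCNF.
In {A, B, C, D, E}, {E} is not a superkey ({E}⁺ restricted to this set is {A, E}), so split on E -> A into {A, E} and {B, C, D, E}.
{A, E}: every determinant is a superkey — BCNF.
In {B, C, D, E}, {B} is not a superkey ({B}⁺ restricted to this set is {B, C}), so split on B -> C into {B, C} and {B, D, E}.
{B, C}: every determinant is a superkey — BCNF.
{B, D, E}: every determinant is a superkey — BCNF.

{A, E}; {B, C}; {B, D, E}; {C, F}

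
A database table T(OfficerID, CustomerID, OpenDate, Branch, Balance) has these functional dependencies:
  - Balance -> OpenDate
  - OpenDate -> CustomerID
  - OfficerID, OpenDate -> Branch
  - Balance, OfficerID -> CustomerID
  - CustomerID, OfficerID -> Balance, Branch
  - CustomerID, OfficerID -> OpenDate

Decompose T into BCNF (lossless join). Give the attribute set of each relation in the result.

Candidate keys of the original relation: {Balance, OfficerID}, {CustomerID, OfficerID}, {OfficerID, OpenDate}.
{Balance, Branch, CustomerID, OfficerID, OpenDate}: {Balance} determines {Balance, CustomerID, OpenDate} here but is not a superkey — split on Balance -> CustomerID, OpenDate, giving {Balance, CustomerID, OpenDate} and {Balance, Branch, OfficerID}.
{Balance, CustomerID, OpenDate}: {OpenDate} determines {CustomerID, OpenDate} here but is not a superkey — split on OpenDate -> CustomerID, giving {CustomerID, OpenDate} and {Balance, OpenDate}.
{CustomerID, OpenDate} has no BCNF violation.
{Balance, OpenDate} has no BCNF violation.
{Balance, Branch, OfficerID} has no BCNF violation.

{Balance, Branch, OfficerID}; {Balance, OpenDate}; {CustomerID, OpenDate}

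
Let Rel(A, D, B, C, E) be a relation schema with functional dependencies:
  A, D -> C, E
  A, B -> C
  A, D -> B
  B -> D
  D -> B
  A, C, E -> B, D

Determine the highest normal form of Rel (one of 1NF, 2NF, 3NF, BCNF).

3NF

Candidate keys: {A, B}, {A, C, E}, {A, D}. Prime attributes: {A, B, C, D, E}.
For B -> D we have {B}⁺ = {B, D}; {B} is not a superkey, so BCNF fails.
But every attribute on its right side ({D}) is prime, and the same holds for every other non-superkey FD, so 3NF still holds.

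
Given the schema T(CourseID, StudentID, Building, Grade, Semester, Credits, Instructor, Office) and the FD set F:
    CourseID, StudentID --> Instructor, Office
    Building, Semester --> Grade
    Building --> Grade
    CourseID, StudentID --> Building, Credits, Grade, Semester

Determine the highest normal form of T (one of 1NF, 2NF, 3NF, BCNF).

Candidate key: {CourseID, StudentID}. Prime attributes: {CourseID, StudentID}.
Building, Semester --> Grade: {Building, Semester}⁺ = {Building, Grade, Semester}, which is not all of the attributes, so the left side is not a superkey — BCNF is violated.
Building, Semester --> Grade determines the non-prime attribute {Grade} from a non-superkey — 3NF is violated.
No non-prime attribute depends on a proper subset of any candidate key, so 2NF holds.

2NF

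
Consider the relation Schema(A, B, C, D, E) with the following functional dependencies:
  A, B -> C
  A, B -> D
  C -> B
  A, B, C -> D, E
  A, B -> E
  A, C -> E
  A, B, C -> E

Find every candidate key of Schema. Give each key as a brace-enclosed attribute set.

Attributes never on any right-hand side: {A} — every candidate key must contain it.
{A, B}⁺ = {A, B, C, D, E} — all of the relation — so {A, B} is a candidate key.
{A, C}⁺ = {A, B, C, D, E} — all of the relation — so {A, C} is a candidate key.
No proper subset of any of these is a key, and no other minimal superkey exists.

{A, B}, {A, C}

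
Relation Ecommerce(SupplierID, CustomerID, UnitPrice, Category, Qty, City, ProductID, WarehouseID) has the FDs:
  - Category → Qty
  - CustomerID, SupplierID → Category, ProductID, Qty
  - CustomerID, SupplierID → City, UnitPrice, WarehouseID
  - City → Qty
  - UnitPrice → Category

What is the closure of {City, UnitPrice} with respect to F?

Start with {City, UnitPrice}.
City → Qty applies; add {Qty} → now {City, Qty, UnitPrice}.
UnitPrice → Category applies; add {Category} → now {Category, City, Qty, UnitPrice}.
No further FD applies.

{Category, City, Qty, UnitPrice}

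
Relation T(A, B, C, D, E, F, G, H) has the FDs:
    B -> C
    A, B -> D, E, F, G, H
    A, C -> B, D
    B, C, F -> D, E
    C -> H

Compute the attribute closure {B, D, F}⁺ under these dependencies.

Start with {B, D, F}.
B -> C applies; add {C} → now {B, C, D, F}.
B, C, F -> D, E applies; add {E} → now {B, C, D, E, F}.
C -> H applies; add {H} → now {B, C, D, E, F, H}.
No further FD applies.

{B, C, D, E, F, H}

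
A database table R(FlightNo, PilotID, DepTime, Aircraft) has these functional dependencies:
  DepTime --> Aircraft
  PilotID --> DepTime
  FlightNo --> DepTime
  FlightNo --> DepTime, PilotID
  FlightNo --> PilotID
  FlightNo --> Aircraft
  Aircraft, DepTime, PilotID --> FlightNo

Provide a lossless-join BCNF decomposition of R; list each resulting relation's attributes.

Candidate keys of the original relation: {FlightNo}, {PilotID}.
In {Aircraft, DepTime, FlightNo, PilotID}, {DepTime} is not a superkey ({DepTime}⁺ restricted to this set is {Aircraft, DepTime}), so split on DepTime --> Aircraft into {Aircraft, DepTime} and {DepTime, FlightNo, PilotID}.
{Aircraft, DepTime} has no BCNF violation.
{DepTime, FlightNo, PilotID} has no BCNF violation.

{Aircraft, DepTime}; {DepTime, FlightNo, PilotID}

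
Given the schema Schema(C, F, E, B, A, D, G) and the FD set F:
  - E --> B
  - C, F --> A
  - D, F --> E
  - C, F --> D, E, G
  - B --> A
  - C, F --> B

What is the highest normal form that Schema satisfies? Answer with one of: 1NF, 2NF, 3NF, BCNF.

Candidate key: {C, F}. Prime attributes: {C, F}.
E --> B breaks BCNF: {E}⁺ = {A, B, E}, so {E} is not a superkey.
E --> B determines the non-prime attribute {B} from a non-superkey — 3NF is violated.
Checking every proper subset of each key, none determines a non-prime attribute — 2NF is satisfied.

2NF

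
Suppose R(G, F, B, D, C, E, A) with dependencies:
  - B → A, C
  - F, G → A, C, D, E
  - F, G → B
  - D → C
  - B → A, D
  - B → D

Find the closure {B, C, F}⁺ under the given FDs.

Start with {B, C, F}.
B → A, C applies; add {A} → now {A, B, C, F}.
B → A, D applies; add {D} → now {A, B, C, D, F}.
No further FD applies.

{A, B, C, D, F}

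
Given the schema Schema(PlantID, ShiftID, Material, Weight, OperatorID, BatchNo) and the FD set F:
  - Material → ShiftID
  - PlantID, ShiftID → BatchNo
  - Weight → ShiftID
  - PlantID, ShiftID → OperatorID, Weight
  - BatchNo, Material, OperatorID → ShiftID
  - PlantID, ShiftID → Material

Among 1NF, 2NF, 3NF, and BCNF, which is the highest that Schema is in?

Candidate keys: {Material, PlantID}, {PlantID, ShiftID}, {PlantID, Weight}. Prime attributes: {Material, PlantID, ShiftID, Weight}.
Material → ShiftID breaks BCNF: {Material}⁺ = {Material, ShiftID}, so {Material} is not a superkey.
Since {ShiftID} ⊆ prime attributes and every other non-superkey FD also has a prime right side, the schema is in 3NF.

3NF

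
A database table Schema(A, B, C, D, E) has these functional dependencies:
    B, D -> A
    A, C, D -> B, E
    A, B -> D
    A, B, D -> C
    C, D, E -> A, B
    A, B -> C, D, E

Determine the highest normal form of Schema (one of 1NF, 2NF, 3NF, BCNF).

Candidate keys: {A, B}, {A, C, D}, {B, D}, {C, D, E}. Prime attributes: {A, B, C, D, E}.
Every FD has a superkey on the left, so the relation is in BCNF.

BCNF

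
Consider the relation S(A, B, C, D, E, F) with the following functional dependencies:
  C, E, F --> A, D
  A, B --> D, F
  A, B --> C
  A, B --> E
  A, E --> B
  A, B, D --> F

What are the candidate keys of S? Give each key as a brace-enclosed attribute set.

{A, B}, {A, E}, {C, E, F}

{A, B} is a candidate key since {A, B}⁺ = {A, B, C, D, E, F} covers every attribute.
{A, E} is a candidate key since {A, E}⁺ = {A, B, C, D, E, F} covers every attribute.
{C, E, F} is a candidate key since {C, E, F}⁺ = {A, B, C, D, E, F} covers every attribute.
These are minimal and exhaustive — every other superkey contains one of them.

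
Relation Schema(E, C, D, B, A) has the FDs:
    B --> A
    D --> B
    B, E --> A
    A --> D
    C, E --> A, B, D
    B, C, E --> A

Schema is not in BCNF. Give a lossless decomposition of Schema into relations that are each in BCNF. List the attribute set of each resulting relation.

{A, B, D}; {B, C, E}

Candidate key of the original relation: {C, E}.
Within {A, B, C, D, E}: {B}⁺ ∩ {A, B, C, D, E} = {A, B, D}, not the whole set, so B --> A, D violates BCNF; decompose into {A, B, D} and {B, C, E}.
{A, B, D} is in BCNF.
{B, C, E} is in BCNF.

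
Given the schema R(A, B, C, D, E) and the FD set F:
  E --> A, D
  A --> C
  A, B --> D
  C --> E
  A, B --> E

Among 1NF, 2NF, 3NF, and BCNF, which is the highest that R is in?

1NF

Candidate keys: {A, B}, {B, C}, {B, E}. Prime attributes: {A, B, C, E}.
E --> A, D breaks BCNF: {E}⁺ = {A, C, D, E}, so {E} is not a superkey.
E --> A, D determines the non-prime attribute {D} from a non-superkey — 3NF is violated.
{A} is a proper subset of the key {A, B}, and {A}⁺ contains the non-prime attribute {D} — a partial dependency, so 2NF is violated.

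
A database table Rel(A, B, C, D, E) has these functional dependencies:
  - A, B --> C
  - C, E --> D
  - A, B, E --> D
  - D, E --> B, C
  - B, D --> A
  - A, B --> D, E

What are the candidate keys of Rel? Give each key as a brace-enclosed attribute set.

{A, B}, {B, D}, {C, E}, {D, E}

{A, B}⁺ = {A, B, C, D, E} — all of the relation — so {A, B} is a candidate key.
{B, D}⁺ = {A, B, C, D, E} — all of the relation — so {B, D} is a candidate key.
{C, E}⁺ = {A, B, C, D, E} — all of the relation — so {C, E} is a candidate key.
{D, E}⁺ = {A, B, C, D, E} — all of the relation — so {D, E} is a candidate key.
Any other superkey properly contains one of these, so there are no further candidate keys.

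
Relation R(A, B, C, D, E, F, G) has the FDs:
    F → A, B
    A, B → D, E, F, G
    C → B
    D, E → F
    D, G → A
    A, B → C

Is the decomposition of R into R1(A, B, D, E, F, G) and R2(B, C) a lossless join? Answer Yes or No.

No

The shared attributes are {B} and {B}⁺ = {B}.
Neither R1 nor R2 is contained in that closure, so the decomposition is lossy.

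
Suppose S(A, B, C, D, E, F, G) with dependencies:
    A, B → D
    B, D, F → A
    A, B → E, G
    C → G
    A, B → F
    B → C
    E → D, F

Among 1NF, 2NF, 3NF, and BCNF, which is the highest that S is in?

Candidate keys: {A, B}, {B, D, F}, {B, E}. Prime attributes: {A, B, D, E, F}.
For C → G we have {C}⁺ = {C, G}; {C} is not a superkey, so BCNF fails.
C → G determines the non-prime attribute {G} from a non-superkey — 3NF is violated.
The proper key subset {B} of {A, B} determines non-prime {C, G}, so the relation is not even in 2NF.

1NF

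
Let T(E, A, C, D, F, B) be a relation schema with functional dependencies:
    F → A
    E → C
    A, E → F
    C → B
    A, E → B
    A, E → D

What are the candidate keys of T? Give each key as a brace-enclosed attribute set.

{A, E}, {E, F}

No FD produces {E}, so it must be in every candidate key.
Closure of {A, E} is {A, B, C, D, E, F}, the whole schema; {A, E} is a candidate key.
Closure of {E, F} is {A, B, C, D, E, F}, the whole schema; {E, F} is a candidate key.
Any other superkey properly contains one of these, so there are no further candidate keys.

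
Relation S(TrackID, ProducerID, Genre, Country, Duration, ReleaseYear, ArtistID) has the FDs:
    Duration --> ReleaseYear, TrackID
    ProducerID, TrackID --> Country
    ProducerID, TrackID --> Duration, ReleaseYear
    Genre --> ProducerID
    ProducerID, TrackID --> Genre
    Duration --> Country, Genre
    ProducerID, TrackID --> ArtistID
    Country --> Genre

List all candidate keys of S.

{Country, TrackID}, {Duration}, {Genre, TrackID}, {ProducerID, TrackID}

{Duration}⁺ = {ArtistID, Country, Duration, Genre, ProducerID, ReleaseYear, TrackID}, which is every attribute, so {Duration} is a candidate key.
{Country, TrackID}⁺ = {ArtistID, Country, Duration, Genre, ProducerID, ReleaseYear, TrackID}, which is every attribute, so {Country, TrackID} is a candidate key.
{Genre, TrackID}⁺ = {ArtistID, Country, Duration, Genre, ProducerID, ReleaseYear, TrackID}, which is every attribute, so {Genre, TrackID} is a candidate key.
{ProducerID, TrackID}⁺ = {ArtistID, Country, Duration, Genre, ProducerID, ReleaseYear, TrackID}, which is every attribute, so {ProducerID, TrackID} is a candidate key.
Any other superkey properly contains one of these, so there are no further candidate keys.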